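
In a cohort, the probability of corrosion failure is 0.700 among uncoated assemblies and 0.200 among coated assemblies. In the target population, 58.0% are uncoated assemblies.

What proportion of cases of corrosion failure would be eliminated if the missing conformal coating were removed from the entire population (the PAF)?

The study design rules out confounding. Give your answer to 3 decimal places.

Let p₁ = 0.7, p₀ = 0.2.
Overall risk P(Y=1) = π·p₁ + (1−π)·p₀ = 0.58×0.7 + 0.42×0.2 = 0.49.
Under exogeneity, PAF = [P(Y=1) − p₀] / P(Y=1).
PAF = (0.49 − 0.2) / 0.49 ≈ 0.5918

PAF ≈ 0.592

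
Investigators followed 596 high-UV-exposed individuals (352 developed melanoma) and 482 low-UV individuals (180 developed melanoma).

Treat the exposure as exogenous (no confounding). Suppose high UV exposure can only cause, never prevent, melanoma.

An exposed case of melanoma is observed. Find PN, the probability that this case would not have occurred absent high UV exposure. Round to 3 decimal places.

p₁ = P(outcome | exposed) = 352/596 = 0.5906
p₀ = P(outcome | unexposed) = 180/482 = 0.37344
Under exogeneity and monotonicity, PN = (p₁ − p₀) / p₁.
PN = (0.5906 − 0.37344) / 0.5906 = 0.21716 / 0.5906 ≈ 0.3677

PN ≈ 0.368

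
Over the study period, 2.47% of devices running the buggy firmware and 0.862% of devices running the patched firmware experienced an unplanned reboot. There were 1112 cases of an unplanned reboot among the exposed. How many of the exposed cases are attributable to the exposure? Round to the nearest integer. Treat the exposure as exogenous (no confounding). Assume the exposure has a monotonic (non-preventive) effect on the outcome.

about 724 cases

p₁ = 0.0247, p₀ = 0.00862.
PN = (p₁ − p₀)/p₁ = (0.0247 − 0.00862) / 0.0247 ≈ 0.65101.
Attributable cases ≈ PN × (exposed cases) = 0.65101 × 1112 ≈ 723.93.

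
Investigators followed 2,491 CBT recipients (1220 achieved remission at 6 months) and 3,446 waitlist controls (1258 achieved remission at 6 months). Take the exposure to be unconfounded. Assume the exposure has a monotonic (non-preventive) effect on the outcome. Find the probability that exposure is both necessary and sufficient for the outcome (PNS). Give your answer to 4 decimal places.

p₁ = P(outcome | exposed) = 1220/2491 = 0.48976
p₀ = P(outcome | unexposed) = 1258/3446 = 0.36506
Under exogeneity and monotonicity, PNS = p₁ − p₀.
PNS = 0.48976 − 0.36506 = 0.1247

PNS ≈ 0.1247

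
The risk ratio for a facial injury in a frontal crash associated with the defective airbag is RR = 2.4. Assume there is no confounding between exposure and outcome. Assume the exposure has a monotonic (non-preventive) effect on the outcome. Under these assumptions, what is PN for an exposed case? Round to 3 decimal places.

PN ≈ 0.583

Under exogeneity and monotonicity, PN = (RR − 1) / RR = 1 − 1/RR.
PN = (2.4 − 1) / 2.4 = 1.4 / 2.4 ≈ 0.5833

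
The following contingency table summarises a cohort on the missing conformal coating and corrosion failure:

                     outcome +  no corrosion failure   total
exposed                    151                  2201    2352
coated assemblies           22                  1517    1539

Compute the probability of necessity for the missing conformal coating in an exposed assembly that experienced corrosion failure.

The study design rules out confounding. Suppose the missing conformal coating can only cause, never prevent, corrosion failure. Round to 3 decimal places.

p₁ = P(outcome | exposed) = 151/2352 = 0.064201
p₀ = P(outcome | unexposed) = 22/1539 = 0.014295
Under exogeneity and monotonicity, PN = (p₁ − p₀) / p₁.
PN = (0.064201 − 0.014295) / 0.064201 = 0.049906 / 0.064201 ≈ 0.7773

PN ≈ 0.777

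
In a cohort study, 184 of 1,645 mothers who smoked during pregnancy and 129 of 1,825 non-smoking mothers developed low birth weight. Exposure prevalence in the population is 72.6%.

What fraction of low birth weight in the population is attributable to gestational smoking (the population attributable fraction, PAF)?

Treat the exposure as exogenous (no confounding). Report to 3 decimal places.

PAF ≈ 0.297

p₁ = P(outcome | exposed) = 184/1645 = 0.11185
p₀ = P(outcome | unexposed) = 129/1825 = 0.070685
Overall risk P(Y=1) = π·p₁ + (1−π)·p₀ = 0.726×0.11185 + 0.274×0.070685 = 0.10057.
Under exogeneity, PAF = [P(Y=1) − p₀] / P(Y=1).
PAF = (0.10057 − 0.070685) / 0.10057 ≈ 0.2972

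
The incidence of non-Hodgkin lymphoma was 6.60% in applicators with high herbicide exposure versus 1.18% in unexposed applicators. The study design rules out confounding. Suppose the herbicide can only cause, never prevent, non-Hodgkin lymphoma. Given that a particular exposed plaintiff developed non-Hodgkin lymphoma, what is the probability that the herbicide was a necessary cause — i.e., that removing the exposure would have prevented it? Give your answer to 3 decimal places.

p₁ = 0.066, p₀ = 0.0118.
Under exogeneity and monotonicity, PN = (p₁ − p₀) / p₁.
PN = (0.066 − 0.0118) / 0.066 = 0.0542 / 0.066 ≈ 0.8212

PN ≈ 0.821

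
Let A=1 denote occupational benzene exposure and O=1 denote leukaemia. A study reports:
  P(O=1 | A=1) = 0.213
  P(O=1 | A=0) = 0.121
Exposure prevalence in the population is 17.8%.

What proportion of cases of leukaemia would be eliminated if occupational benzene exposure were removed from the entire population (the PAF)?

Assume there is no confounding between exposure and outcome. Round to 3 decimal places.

PAF ≈ 0.119

Let p₁ = 0.213, p₀ = 0.121.
Overall risk P(Y=1) = π·p₁ + (1−π)·p₀ = 0.178×0.213 + 0.822×0.121 = 0.13738.
Under exogeneity, PAF = [P(Y=1) − p₀] / P(Y=1).
PAF = (0.13738 − 0.121) / 0.13738 ≈ 0.1192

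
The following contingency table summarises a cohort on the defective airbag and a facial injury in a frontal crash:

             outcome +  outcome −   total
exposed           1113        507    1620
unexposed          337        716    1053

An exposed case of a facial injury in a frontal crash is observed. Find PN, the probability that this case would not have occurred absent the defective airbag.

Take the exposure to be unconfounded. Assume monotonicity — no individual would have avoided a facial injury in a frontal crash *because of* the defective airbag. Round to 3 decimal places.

p₁ = P(outcome | exposed) = 1113/1620 = 0.68704
p₀ = P(outcome | unexposed) = 337/1053 = 0.32004
Under exogeneity and monotonicity, PN = (p₁ − p₀)/p₁.
PN = (0.68704 − 0.32004) / 0.68704 ≈ 0.5342

PN ≈ 0.534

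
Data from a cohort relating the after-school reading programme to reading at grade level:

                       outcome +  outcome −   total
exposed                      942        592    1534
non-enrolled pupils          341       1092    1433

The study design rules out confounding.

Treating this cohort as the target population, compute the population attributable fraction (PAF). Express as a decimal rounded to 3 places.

p₁ = P(outcome | exposed) = 942/1534 = 0.61408
p₀ = P(outcome | unexposed) = 341/1433 = 0.23796
Exposure prevalence π = 1534/2967 = 0.51702; overall risk P(Y=1) = 0.43242.
Under exogeneity, PAF = [P(Y=1) − p₀]/P(Y=1).
PAF = (0.43242 − 0.23796) / 0.43242 ≈ 0.4497

PAF ≈ 0.450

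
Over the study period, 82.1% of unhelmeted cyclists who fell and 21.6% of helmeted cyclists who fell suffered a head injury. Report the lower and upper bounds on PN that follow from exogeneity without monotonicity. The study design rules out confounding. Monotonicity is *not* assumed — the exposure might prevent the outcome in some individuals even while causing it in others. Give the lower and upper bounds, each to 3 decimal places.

p₁ = 0.821, p₀ = 0.216.
Under exogeneity alone the bounds on PN are max{0,(p₁−p₀)/p₁} ≤ PN ≤ min{1,(1−p₀)/p₁}.
  lower = (p₁ − p₀)/p₁ = 0.605 / 0.821 ≈ 0.7369
  upper = min{1, (1 − p₀)/p₁} = 0.784 / 0.821 ≈ 0.9549

0.737 ≤ PN ≤ 0.955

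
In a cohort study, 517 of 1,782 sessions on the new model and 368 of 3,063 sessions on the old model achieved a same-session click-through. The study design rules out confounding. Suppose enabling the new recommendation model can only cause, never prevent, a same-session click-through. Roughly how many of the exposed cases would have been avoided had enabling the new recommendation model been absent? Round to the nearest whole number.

about 303 cases

p₁ = P(outcome | exposed) = 517/1782 = 0.29012
p₀ = P(outcome | unexposed) = 368/3063 = 0.12014
PN = (p₁ − p₀)/p₁ = (0.29012 − 0.12014) / 0.29012 ≈ 0.58589.
Attributable cases ≈ PN × (exposed cases) = 0.58589 × 517 ≈ 302.90.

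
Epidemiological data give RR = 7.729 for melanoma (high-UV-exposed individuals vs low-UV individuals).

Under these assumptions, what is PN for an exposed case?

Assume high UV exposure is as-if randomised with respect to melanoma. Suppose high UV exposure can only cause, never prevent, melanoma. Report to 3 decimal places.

PN ≈ 0.871

Under exogeneity and monotonicity, PN = (RR − 1) / RR = 1 − 1/RR.
PN = (7.729 − 1) / 7.729 = 6.729 / 7.729 ≈ 0.8706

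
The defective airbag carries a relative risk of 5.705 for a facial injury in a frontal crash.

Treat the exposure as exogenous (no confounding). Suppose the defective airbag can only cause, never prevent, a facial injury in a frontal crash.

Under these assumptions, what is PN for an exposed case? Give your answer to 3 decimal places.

Under exogeneity and monotonicity, PN = (RR − 1) / RR = 1 − 1/RR.
PN = (5.705 − 1) / 5.705 = 4.705 / 5.705 ≈ 0.8247

PN ≈ 0.825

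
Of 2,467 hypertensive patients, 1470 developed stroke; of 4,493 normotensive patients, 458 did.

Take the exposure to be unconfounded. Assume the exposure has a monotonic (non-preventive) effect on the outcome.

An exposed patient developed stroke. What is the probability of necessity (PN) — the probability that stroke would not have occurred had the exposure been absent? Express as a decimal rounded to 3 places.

p₁ = P(outcome | exposed) = 1470/2467 = 0.59587
p₀ = P(outcome | unexposed) = 458/4493 = 0.10194
Under exogeneity and monotonicity, PN = (p₁ − p₀) / p₁.
PN = (0.59587 − 0.10194) / 0.59587 = 0.49393 / 0.59587 ≈ 0.8289

PN ≈ 0.829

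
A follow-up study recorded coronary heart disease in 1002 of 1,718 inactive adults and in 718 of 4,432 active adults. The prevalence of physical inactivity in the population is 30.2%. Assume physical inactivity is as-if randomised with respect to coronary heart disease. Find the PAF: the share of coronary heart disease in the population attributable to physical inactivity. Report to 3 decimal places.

PAF ≈ 0.440

p₁ = P(outcome | exposed) = 1002/1718 = 0.58324
p₀ = P(outcome | unexposed) = 718/4432 = 0.162
Overall risk P(Y=1) = π·p₁ + (1−π)·p₀ = 0.302×0.58324 + 0.698×0.162 = 0.28922.
Under exogeneity, PAF = [P(Y=1) − p₀] / P(Y=1).
PAF = (0.28922 − 0.162) / 0.28922 ≈ 0.4399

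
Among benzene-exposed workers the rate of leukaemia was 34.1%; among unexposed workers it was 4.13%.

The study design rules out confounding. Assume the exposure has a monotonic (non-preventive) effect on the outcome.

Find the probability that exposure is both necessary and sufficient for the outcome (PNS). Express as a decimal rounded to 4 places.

p₁ = 0.341, p₀ = 0.0413.
Under exogeneity and monotonicity, PNS = p₁ − p₀.
PNS = 0.341 − 0.0413 = 0.2997

PNS ≈ 0.2997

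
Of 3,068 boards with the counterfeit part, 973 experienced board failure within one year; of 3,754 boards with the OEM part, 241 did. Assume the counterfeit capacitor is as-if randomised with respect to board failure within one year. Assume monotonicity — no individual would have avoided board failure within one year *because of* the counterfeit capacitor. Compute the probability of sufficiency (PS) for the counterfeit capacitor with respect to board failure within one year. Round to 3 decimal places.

PS ≈ 0.270

p₁ = P(outcome | exposed) = 973/3068 = 0.31714
p₀ = P(outcome | unexposed) = 241/3754 = 0.064198
Under exogeneity and monotonicity, PS = (p₁ − p₀) / (1 − p₀).
PS = (0.31714 − 0.064198) / (1 − 0.064198) = 0.25295 / 0.9358 ≈ 0.2703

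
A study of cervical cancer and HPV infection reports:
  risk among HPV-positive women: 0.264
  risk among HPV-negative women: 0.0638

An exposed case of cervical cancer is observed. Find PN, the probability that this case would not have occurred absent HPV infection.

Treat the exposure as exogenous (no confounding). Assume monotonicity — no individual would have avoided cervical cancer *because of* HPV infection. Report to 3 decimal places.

PN ≈ 0.758

Let p₁ = 0.264, p₀ = 0.0638.
Under exogeneity and monotonicity, PN = (p₁ − p₀) / p₁.
PN = (0.264 − 0.0638) / 0.264 = 0.2002 / 0.264 ≈ 0.7583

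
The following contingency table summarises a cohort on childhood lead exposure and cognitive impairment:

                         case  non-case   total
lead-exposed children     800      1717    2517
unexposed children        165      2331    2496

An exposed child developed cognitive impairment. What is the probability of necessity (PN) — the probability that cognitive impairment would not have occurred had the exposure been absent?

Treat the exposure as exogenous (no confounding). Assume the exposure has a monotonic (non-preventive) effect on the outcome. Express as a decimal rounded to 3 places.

PN ≈ 0.792

p₁ = P(outcome | exposed) = 800/2517 = 0.31784
p₀ = P(outcome | unexposed) = 165/2496 = 0.066106
Under exogeneity and monotonicity, PN = (p₁ − p₀) / p₁.
PN = (0.31784 − 0.066106) / 0.31784 = 0.25173 / 0.31784 ≈ 0.7920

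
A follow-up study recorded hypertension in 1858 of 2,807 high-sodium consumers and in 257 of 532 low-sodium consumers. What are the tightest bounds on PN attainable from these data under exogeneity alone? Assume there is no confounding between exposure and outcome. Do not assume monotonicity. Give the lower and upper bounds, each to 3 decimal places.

p₁ = P(outcome | exposed) = 1858/2807 = 0.66192
p₀ = P(outcome | unexposed) = 257/532 = 0.48308
Under exogeneity alone the bounds on PN are max{0,(p₁−p₀)/p₁} ≤ PN ≤ min{1,(1−p₀)/p₁}.
  lower = (p₁ − p₀)/p₁ = 0.17883 / 0.66192 ≈ 0.2702
  upper = min{1, (1 − p₀)/p₁} = 0.51692 / 0.66192 ≈ 0.7809

0.270 ≤ PN ≤ 0.781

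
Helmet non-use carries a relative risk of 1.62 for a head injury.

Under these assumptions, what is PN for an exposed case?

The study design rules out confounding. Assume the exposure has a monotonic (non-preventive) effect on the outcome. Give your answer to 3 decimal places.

PN ≈ 0.383

Under exogeneity and monotonicity, PN = (RR − 1) / RR = 1 − 1/RR.
PN = (1.62 − 1) / 1.62 = 0.62 / 1.62 ≈ 0.3827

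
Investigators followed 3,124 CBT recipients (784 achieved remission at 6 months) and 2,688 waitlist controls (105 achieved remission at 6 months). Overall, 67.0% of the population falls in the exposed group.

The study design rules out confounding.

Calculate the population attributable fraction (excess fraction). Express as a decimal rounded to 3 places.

p₁ = P(outcome | exposed) = 784/3124 = 0.25096
p₀ = P(outcome | unexposed) = 105/2688 = 0.039062
Overall risk P(Y=1) = π·p₁ + (1−π)·p₀ = 0.67×0.25096 + 0.33×0.039062 = 0.18103.
Under exogeneity, PAF = [P(Y=1) − p₀] / P(Y=1).
PAF = (0.18103 − 0.039062) / 0.18103 ≈ 0.7842

PAF ≈ 0.784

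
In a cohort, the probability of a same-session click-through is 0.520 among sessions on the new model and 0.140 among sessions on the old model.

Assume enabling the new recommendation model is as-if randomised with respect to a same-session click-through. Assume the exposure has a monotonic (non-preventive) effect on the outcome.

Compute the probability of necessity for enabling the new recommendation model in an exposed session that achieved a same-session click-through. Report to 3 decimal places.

PN ≈ 0.731

Let p₁ = 0.52, p₀ = 0.14.
Under exogeneity and monotonicity, PN = (p₁ − p₀) / p₁.
PN = (0.52 − 0.14) / 0.52 = 0.38 / 0.52 ≈ 0.7308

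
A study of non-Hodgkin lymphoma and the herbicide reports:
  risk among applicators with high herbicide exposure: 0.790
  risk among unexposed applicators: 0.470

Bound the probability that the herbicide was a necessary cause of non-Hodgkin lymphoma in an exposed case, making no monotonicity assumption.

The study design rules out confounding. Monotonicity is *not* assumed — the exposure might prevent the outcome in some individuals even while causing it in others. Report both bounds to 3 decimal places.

Let p₁ = 0.79, p₀ = 0.47.
Under exogeneity alone the bounds on PN are max{0,(p₁−p₀)/p₁} ≤ PN ≤ min{1,(1−p₀)/p₁}.
  lower = (p₁ − p₀)/p₁ = 0.32 / 0.79 ≈ 0.4051
  upper = min{1, (1 − p₀)/p₁} = 0.53 / 0.79 ≈ 0.6709

0.405 ≤ PN ≤ 0.671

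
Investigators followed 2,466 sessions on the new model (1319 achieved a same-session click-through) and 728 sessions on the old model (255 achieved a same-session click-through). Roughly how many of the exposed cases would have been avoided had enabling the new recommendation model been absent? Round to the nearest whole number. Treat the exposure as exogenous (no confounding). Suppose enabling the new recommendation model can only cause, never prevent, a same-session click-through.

p₁ = P(outcome | exposed) = 1319/2466 = 0.53487
p₀ = P(outcome | unexposed) = 255/728 = 0.35027
PN = (p₁ − p₀)/p₁ = (0.53487 − 0.35027) / 0.53487 ≈ 0.34513.
Attributable cases ≈ PN × (exposed cases) = 0.34513 × 1319 ≈ 455.22.

about 455 cases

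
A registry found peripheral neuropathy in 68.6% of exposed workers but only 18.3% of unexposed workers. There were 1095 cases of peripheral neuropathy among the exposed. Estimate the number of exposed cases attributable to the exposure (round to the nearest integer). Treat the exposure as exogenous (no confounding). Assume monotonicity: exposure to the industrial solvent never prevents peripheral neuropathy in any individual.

p₁ = 0.686, p₀ = 0.183.
PN = (p₁ − p₀)/p₁ = (0.686 − 0.183) / 0.686 ≈ 0.73324.
Attributable cases ≈ PN × (exposed cases) = 0.73324 × 1095 ≈ 802.89.

about 803 cases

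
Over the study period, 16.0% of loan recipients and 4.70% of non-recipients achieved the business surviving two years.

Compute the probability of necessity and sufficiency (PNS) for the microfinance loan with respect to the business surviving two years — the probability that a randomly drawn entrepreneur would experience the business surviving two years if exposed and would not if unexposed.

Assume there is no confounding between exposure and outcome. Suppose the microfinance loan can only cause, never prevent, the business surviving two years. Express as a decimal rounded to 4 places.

p₁ = 0.16, p₀ = 0.047.
Under exogeneity and monotonicity, PNS = p₁ − p₀.
PNS = 0.16 − 0.047 = 0.113

PNS ≈ 0.1130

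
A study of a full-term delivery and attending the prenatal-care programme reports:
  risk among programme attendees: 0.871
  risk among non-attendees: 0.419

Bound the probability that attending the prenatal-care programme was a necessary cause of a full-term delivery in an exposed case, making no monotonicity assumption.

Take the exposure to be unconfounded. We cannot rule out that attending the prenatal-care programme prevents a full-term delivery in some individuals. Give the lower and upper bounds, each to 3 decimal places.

Let p₁ = 0.871, p₀ = 0.419.
Under exogeneity alone the bounds on PN are max{0,(p₁−p₀)/p₁} ≤ PN ≤ min{1,(1−p₀)/p₁}.
  lower = (p₁ − p₀)/p₁ = 0.452 / 0.871 ≈ 0.5189
  upper = min{1, (1 − p₀)/p₁} = 0.581 / 0.871 ≈ 0.6670

0.519 ≤ PN ≤ 0.667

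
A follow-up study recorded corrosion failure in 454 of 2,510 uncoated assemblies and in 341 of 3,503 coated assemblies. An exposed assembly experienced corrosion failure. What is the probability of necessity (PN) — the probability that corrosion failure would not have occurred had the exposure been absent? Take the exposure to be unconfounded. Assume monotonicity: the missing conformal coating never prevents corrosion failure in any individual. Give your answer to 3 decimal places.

PN ≈ 0.462

p₁ = P(outcome | exposed) = 454/2510 = 0.18088
p₀ = P(outcome | unexposed) = 341/3503 = 0.097345
Under exogeneity and monotonicity, PN = (p₁ − p₀) / p₁.
PN = (0.18088 − 0.097345) / 0.18088 = 0.083531 / 0.18088 ≈ 0.4618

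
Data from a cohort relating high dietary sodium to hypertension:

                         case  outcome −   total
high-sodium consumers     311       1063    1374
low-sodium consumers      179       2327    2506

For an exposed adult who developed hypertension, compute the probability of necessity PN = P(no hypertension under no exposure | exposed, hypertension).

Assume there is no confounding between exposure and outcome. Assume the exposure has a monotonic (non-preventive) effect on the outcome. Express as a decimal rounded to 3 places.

p₁ = P(outcome | exposed) = 311/1374 = 0.22635
p₀ = P(outcome | unexposed) = 179/2506 = 0.071429
Under exogeneity and monotonicity, PN = (p₁ − p₀) / p₁.
PN = (0.22635 − 0.071429) / 0.22635 = 0.15492 / 0.22635 ≈ 0.6844

PN ≈ 0.684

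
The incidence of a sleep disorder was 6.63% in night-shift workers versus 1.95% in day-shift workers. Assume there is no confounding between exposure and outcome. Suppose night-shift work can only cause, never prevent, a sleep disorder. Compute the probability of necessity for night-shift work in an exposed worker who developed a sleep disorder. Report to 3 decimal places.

PN ≈ 0.706

p₁ = 0.0663, p₀ = 0.0195.
Under exogeneity and monotonicity, PN = (p₁ − p₀) / p₁.
PN = (0.0663 − 0.0195) / 0.0663 = 0.0468 / 0.0663 ≈ 0.7059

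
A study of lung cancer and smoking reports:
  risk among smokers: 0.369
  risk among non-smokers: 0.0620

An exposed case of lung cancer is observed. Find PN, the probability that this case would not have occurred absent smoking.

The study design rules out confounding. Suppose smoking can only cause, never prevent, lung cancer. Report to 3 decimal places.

PN ≈ 0.832

Let p₁ = 0.369, p₀ = 0.062.
Under exogeneity and monotonicity, PN = (p₁ − p₀) / p₁.
PN = (0.369 − 0.062) / 0.369 = 0.307 / 0.369 ≈ 0.8320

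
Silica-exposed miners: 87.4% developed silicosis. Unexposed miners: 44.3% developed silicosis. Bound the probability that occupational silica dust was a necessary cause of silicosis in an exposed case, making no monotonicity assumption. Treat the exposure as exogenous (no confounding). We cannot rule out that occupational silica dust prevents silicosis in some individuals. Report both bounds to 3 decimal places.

0.493 ≤ PN ≤ 0.637

p₁ = 0.874, p₀ = 0.443.
Under exogeneity alone the bounds on PN are max{0,(p₁−p₀)/p₁} ≤ PN ≤ min{1,(1−p₀)/p₁}.
  lower = (p₁ − p₀)/p₁ = 0.431 / 0.874 ≈ 0.4931
  upper = min{1, (1 − p₀)/p₁} = 0.557 / 0.874 ≈ 0.6373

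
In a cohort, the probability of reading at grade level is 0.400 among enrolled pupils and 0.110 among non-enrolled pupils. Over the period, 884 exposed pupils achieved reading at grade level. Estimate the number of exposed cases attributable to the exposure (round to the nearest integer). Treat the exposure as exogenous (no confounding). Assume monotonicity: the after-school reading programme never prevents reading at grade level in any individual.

about 641 cases

Let p₁ = 0.4, p₀ = 0.11.
PN = (p₁ − p₀)/p₁ = (0.4 − 0.11) / 0.4 ≈ 0.72500.
Attributable cases ≈ PN × (exposed cases) = 0.72500 × 884 ≈ 640.90.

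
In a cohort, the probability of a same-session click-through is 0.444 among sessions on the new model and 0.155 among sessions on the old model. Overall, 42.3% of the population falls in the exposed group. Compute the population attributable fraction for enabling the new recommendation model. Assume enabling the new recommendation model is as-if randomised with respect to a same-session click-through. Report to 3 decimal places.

Let p₁ = 0.444, p₀ = 0.155.
Overall risk P(Y=1) = π·p₁ + (1−π)·p₀ = 0.423×0.444 + 0.577×0.155 = 0.27725.
Under exogeneity, PAF = [P(Y=1) − p₀] / P(Y=1).
PAF = (0.27725 − 0.155) / 0.27725 ≈ 0.4409

PAF ≈ 0.441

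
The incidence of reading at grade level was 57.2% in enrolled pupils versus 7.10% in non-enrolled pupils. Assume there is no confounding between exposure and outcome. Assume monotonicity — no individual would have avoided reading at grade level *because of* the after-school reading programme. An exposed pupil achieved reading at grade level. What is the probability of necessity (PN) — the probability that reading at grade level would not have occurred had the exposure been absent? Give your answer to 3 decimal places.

PN ≈ 0.876

p₁ = 0.572, p₀ = 0.071.
Under exogeneity and monotonicity, PN = (p₁ − p₀) / p₁.
PN = (0.572 − 0.071) / 0.572 = 0.501 / 0.572 ≈ 0.8759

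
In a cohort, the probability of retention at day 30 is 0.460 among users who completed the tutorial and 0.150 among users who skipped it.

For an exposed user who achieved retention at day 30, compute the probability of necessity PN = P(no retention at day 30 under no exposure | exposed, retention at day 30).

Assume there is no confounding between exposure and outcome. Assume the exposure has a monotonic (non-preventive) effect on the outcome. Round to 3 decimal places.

PN ≈ 0.674

Let p₁ = 0.46, p₀ = 0.15.
Under exogeneity and monotonicity, PN = (p₁ − p₀) / p₁.
PN = (0.46 − 0.15) / 0.46 = 0.31 / 0.46 ≈ 0.6739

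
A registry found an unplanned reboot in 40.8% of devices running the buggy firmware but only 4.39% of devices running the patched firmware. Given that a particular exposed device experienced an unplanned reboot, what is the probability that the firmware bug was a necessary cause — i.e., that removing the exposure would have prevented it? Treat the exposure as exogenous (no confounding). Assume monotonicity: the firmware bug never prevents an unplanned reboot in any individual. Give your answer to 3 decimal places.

p₁ = 0.408, p₀ = 0.0439.
Under exogeneity and monotonicity, PN = (p₁ − p₀) / p₁.
PN = (0.408 − 0.0439) / 0.408 = 0.3641 / 0.408 ≈ 0.8924

PN ≈ 0.892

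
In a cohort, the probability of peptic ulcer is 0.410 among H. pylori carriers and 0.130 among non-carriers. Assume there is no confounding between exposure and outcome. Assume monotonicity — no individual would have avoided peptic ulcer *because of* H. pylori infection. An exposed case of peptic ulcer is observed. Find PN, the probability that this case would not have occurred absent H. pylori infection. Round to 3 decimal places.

Let p₁ = 0.41, p₀ = 0.13.
Under exogeneity and monotonicity, PN = (p₁ − p₀) / p₁.
PN = (0.41 − 0.13) / 0.41 = 0.28 / 0.41 ≈ 0.6829

PN ≈ 0.683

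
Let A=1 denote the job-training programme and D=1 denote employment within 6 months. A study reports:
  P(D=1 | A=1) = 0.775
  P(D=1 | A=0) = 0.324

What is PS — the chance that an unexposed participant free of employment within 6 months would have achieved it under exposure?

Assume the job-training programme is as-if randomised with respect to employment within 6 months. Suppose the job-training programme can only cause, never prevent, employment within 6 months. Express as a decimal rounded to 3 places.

PS ≈ 0.667

Let p₁ = 0.775, p₀ = 0.324.
Under exogeneity and monotonicity, PS = (p₁ − p₀) / (1 − p₀).
PS = (0.775 − 0.324) / (1 − 0.324) = 0.451 / 0.676 ≈ 0.6672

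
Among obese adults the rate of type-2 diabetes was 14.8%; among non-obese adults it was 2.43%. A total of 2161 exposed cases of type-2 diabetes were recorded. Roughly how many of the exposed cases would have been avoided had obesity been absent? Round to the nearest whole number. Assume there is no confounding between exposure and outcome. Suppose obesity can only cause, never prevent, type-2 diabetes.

p₁ = 0.148, p₀ = 0.0243.
PN = (p₁ − p₀)/p₁ = (0.148 − 0.0243) / 0.148 ≈ 0.83581.
Attributable cases ≈ PN × (exposed cases) = 0.83581 × 2161 ≈ 1806.19.

about 1806 cases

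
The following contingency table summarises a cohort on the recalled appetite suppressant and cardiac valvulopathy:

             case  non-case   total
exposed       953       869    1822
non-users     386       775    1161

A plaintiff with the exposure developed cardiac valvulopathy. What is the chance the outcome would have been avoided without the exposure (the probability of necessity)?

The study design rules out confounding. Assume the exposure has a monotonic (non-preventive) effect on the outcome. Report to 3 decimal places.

PN ≈ 0.364

p₁ = P(outcome | exposed) = 953/1822 = 0.52305
p₀ = P(outcome | unexposed) = 386/1161 = 0.33247
Under exogeneity and monotonicity, PN = (p₁ − p₀)/p₁.
PN = (0.52305 − 0.33247) / 0.52305 ≈ 0.3644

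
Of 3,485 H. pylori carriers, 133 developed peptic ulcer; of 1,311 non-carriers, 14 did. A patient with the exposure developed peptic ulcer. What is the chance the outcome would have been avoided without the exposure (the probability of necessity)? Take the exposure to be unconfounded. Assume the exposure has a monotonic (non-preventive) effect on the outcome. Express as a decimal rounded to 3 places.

PN ≈ 0.720

p₁ = P(outcome | exposed) = 133/3485 = 0.038164
p₀ = P(outcome | unexposed) = 14/1311 = 0.010679
Under exogeneity and monotonicity, PN = (p₁ − p₀) / p₁.
PN = (0.038164 − 0.010679) / 0.038164 = 0.027485 / 0.038164 ≈ 0.7202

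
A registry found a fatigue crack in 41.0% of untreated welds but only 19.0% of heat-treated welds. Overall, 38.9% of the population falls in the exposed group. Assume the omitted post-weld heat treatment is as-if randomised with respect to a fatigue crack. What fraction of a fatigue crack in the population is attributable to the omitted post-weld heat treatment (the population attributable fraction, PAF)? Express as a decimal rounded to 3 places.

PAF ≈ 0.311

p₁ = 0.41, p₀ = 0.19.
Overall risk P(Y=1) = π·p₁ + (1−π)·p₀ = 0.389×0.41 + 0.611×0.19 = 0.27558.
Under exogeneity, PAF = [P(Y=1) − p₀] / P(Y=1).
PAF = (0.27558 − 0.19) / 0.27558 ≈ 0.3105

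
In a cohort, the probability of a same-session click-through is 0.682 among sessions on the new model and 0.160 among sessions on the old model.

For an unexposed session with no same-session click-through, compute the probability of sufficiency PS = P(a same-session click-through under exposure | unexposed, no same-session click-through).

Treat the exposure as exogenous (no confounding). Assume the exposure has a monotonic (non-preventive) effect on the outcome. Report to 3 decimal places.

Let p₁ = 0.682, p₀ = 0.16.
Under exogeneity and monotonicity, PS = (p₁ − p₀) / (1 − p₀).
PS = (0.682 − 0.16) / (1 − 0.16) = 0.522 / 0.84 ≈ 0.6214

PS ≈ 0.621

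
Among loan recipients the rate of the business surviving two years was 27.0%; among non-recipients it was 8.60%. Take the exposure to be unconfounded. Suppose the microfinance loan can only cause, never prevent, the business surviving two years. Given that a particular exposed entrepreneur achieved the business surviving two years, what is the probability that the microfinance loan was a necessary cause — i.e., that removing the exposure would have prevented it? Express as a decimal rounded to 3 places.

PN ≈ 0.681

p₁ = 0.27, p₀ = 0.086.
Under exogeneity and monotonicity, PN = (p₁ − p₀) / p₁.
PN = (0.27 − 0.086) / 0.27 = 0.184 / 0.27 ≈ 0.6815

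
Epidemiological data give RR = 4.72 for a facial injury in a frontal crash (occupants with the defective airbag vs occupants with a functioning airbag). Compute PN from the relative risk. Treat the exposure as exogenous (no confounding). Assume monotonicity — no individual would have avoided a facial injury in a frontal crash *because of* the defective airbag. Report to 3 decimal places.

Under exogeneity and monotonicity, PN = (RR − 1) / RR = 1 − 1/RR.
PN = (4.72 − 1) / 4.72 = 3.72 / 4.72 ≈ 0.7881

PN ≈ 0.788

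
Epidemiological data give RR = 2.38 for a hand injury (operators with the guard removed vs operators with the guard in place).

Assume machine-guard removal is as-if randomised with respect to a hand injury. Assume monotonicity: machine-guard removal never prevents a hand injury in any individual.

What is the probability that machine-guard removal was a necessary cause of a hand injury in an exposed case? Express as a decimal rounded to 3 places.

PN ≈ 0.580

Under exogeneity and monotonicity, PN = (RR − 1) / RR = 1 − 1/RR.
PN = (2.38 − 1) / 2.38 = 1.38 / 2.38 ≈ 0.5798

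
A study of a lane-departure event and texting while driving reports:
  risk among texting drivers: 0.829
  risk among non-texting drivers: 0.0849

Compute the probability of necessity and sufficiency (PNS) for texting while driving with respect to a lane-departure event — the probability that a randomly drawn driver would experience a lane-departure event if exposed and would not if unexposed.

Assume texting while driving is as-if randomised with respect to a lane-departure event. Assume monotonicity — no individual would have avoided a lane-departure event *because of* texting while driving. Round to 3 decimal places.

Let p₁ = 0.829, p₀ = 0.0849.
Under exogeneity and monotonicity, PNS = p₁ − p₀.
PNS = 0.829 − 0.0849 = 0.7441

PNS ≈ 0.744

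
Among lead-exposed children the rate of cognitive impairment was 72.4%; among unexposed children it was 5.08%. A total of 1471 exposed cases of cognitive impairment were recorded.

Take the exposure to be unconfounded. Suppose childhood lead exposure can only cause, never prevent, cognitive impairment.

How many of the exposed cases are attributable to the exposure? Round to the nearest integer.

p₁ = 0.724, p₀ = 0.0508.
PN = (p₁ − p₀)/p₁ = (0.724 − 0.0508) / 0.724 ≈ 0.92983.
Attributable cases ≈ PN × (exposed cases) = 0.92983 × 1471 ≈ 1367.79.

about 1368 cases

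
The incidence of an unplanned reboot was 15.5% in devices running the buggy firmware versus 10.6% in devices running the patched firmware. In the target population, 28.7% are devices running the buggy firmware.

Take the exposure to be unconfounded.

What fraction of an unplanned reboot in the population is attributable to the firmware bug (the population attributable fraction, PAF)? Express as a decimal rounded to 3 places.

PAF ≈ 0.117

p₁ = 0.155, p₀ = 0.106.
Overall risk P(Y=1) = π·p₁ + (1−π)·p₀ = 0.287×0.155 + 0.713×0.106 = 0.12006.
Under exogeneity, PAF = [P(Y=1) − p₀] / P(Y=1).
PAF = (0.12006 − 0.106) / 0.12006 ≈ 0.1171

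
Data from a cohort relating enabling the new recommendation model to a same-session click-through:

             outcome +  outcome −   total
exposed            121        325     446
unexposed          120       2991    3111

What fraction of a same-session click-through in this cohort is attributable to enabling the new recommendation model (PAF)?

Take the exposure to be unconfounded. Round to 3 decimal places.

p₁ = P(outcome | exposed) = 121/446 = 0.2713
p₀ = P(outcome | unexposed) = 120/3111 = 0.038573
Exposure prevalence π = 446/3557 = 0.12539; overall risk P(Y=1) = 0.067754.
Under exogeneity, PAF = [P(Y=1) − p₀]/P(Y=1).
PAF = (0.067754 − 0.038573) / 0.067754 ≈ 0.4307

PAF ≈ 0.431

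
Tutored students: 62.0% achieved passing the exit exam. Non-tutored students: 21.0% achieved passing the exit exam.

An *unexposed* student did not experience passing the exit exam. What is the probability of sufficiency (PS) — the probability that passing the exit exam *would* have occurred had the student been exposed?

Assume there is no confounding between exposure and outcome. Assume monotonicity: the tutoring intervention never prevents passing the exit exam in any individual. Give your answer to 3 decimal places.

p₁ = 0.62, p₀ = 0.21.
Under exogeneity and monotonicity, PS = (p₁ − p₀) / (1 − p₀).
PS = (0.62 − 0.21) / (1 − 0.21) = 0.41 / 0.79 ≈ 0.5190

PS ≈ 0.519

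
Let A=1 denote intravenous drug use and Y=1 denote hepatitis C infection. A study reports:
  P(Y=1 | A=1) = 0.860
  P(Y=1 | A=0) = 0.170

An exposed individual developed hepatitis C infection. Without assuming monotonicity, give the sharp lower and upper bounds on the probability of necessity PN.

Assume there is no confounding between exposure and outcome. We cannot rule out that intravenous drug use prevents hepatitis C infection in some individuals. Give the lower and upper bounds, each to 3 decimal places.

0.802 ≤ PN ≤ 0.965

Let p₁ = 0.86, p₀ = 0.17.
Under exogeneity alone the bounds on PN are max{0,(p₁−p₀)/p₁} ≤ PN ≤ min{1,(1−p₀)/p₁}.
  lower = (p₁ − p₀)/p₁ = 0.69 / 0.86 ≈ 0.8023
  upper = min{1, (1 − p₀)/p₁} = 0.83 / 0.86 ≈ 0.9651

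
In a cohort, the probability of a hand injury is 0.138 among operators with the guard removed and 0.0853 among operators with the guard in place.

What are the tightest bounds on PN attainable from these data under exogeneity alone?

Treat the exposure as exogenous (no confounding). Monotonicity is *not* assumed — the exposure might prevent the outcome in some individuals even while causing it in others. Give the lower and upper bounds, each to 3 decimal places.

Let p₁ = 0.138, p₀ = 0.0853.
Under exogeneity alone the bounds on PN are max{0,(p₁−p₀)/p₁} ≤ PN ≤ min{1,(1−p₀)/p₁}.
  lower = (p₁ − p₀)/p₁ = 0.0527 / 0.138 ≈ 0.3819
  upper = min{1, (1 − p₀)/p₁} = 0.9147 / 0.138 ≈ 6.6283 → capped at 1

0.382 ≤ PN ≤ 1.000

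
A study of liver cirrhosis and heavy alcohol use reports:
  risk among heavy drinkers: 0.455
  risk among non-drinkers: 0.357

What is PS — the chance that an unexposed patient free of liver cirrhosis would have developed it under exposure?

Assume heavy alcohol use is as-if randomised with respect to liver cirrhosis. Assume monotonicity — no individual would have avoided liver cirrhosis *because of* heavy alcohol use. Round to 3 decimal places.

Let p₁ = 0.455, p₀ = 0.357.
Under exogeneity and monotonicity, PS = (p₁ − p₀) / (1 − p₀).
PS = (0.455 − 0.357) / (1 − 0.357) = 0.098 / 0.643 ≈ 0.1524

PS ≈ 0.152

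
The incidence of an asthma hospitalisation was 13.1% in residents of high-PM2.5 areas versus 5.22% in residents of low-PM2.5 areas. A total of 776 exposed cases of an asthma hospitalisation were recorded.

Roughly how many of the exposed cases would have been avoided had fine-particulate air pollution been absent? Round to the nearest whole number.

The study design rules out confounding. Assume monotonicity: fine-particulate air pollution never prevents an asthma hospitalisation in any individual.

p₁ = 0.131, p₀ = 0.0522.
PN = (p₁ − p₀)/p₁ = (0.131 − 0.0522) / 0.131 ≈ 0.60153.
Attributable cases ≈ PN × (exposed cases) = 0.60153 × 776 ≈ 466.78.

about 467 cases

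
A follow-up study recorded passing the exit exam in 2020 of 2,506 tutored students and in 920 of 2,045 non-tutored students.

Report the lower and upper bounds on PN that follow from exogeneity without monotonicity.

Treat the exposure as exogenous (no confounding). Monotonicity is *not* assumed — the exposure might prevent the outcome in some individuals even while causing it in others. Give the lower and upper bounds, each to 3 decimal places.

p₁ = P(outcome | exposed) = 2020/2506 = 0.80607
p₀ = P(outcome | unexposed) = 920/2045 = 0.44988
Under exogeneity alone the bounds on PN are max{0,(p₁−p₀)/p₁} ≤ PN ≤ min{1,(1−p₀)/p₁}.
  lower = (p₁ − p₀)/p₁ = 0.35619 / 0.80607 ≈ 0.4419
  upper = min{1, (1 − p₀)/p₁} = 0.55012 / 0.80607 ≈ 0.6825

0.442 ≤ PN ≤ 0.682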